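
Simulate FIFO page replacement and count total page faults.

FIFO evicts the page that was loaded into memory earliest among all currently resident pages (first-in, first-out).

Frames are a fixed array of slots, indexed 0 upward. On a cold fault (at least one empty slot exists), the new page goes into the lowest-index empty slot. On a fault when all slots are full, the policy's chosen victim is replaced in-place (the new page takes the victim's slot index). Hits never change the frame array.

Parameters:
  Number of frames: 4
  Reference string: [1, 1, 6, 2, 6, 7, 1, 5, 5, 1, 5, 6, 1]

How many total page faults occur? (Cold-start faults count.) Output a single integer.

Answer: 7

Derivation:
Step 0: ref 1 → FAULT, frames=[1,-,-,-]
Step 1: ref 1 → HIT, frames=[1,-,-,-]
Step 2: ref 6 → FAULT, frames=[1,6,-,-]
Step 3: ref 2 → FAULT, frames=[1,6,2,-]
Step 4: ref 6 → HIT, frames=[1,6,2,-]
Step 5: ref 7 → FAULT, frames=[1,6,2,7]
Step 6: ref 1 → HIT, frames=[1,6,2,7]
Step 7: ref 5 → FAULT (evict 1), frames=[5,6,2,7]
Step 8: ref 5 → HIT, frames=[5,6,2,7]
Step 9: ref 1 → FAULT (evict 6), frames=[5,1,2,7]
Step 10: ref 5 → HIT, frames=[5,1,2,7]
Step 11: ref 6 → FAULT (evict 2), frames=[5,1,6,7]
Step 12: ref 1 → HIT, frames=[5,1,6,7]
Total faults: 7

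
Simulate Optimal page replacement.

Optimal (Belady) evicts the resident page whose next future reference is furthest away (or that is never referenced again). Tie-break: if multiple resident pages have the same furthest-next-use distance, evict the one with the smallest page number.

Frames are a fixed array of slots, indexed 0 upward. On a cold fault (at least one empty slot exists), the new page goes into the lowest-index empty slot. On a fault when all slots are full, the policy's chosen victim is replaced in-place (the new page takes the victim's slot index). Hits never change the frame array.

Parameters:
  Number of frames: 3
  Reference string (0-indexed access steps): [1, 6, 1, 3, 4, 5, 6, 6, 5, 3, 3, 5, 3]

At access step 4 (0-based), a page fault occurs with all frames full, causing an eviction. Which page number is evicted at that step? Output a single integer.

Answer: 1

Derivation:
Step 0: ref 1 -> FAULT, frames=[1,-,-]
Step 1: ref 6 -> FAULT, frames=[1,6,-]
Step 2: ref 1 -> HIT, frames=[1,6,-]
Step 3: ref 3 -> FAULT, frames=[1,6,3]
Step 4: ref 4 -> FAULT, evict 1, frames=[4,6,3]
At step 4: evicted page 1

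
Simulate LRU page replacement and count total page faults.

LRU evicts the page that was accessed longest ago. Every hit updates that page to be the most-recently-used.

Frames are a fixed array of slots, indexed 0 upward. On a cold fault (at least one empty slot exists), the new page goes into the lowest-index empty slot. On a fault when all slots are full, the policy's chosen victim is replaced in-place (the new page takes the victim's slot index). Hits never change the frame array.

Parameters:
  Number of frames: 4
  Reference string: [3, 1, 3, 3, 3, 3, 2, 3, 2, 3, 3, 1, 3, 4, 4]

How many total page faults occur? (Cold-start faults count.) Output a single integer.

Step 0: ref 3 → FAULT, frames=[3,-,-,-]
Step 1: ref 1 → FAULT, frames=[3,1,-,-]
Step 2: ref 3 → HIT, frames=[3,1,-,-]
Step 3: ref 3 → HIT, frames=[3,1,-,-]
Step 4: ref 3 → HIT, frames=[3,1,-,-]
Step 5: ref 3 → HIT, frames=[3,1,-,-]
Step 6: ref 2 → FAULT, frames=[3,1,2,-]
Step 7: ref 3 → HIT, frames=[3,1,2,-]
Step 8: ref 2 → HIT, frames=[3,1,2,-]
Step 9: ref 3 → HIT, frames=[3,1,2,-]
Step 10: ref 3 → HIT, frames=[3,1,2,-]
Step 11: ref 1 → HIT, frames=[3,1,2,-]
Step 12: ref 3 → HIT, frames=[3,1,2,-]
Step 13: ref 4 → FAULT, frames=[3,1,2,4]
Step 14: ref 4 → HIT, frames=[3,1,2,4]
Total faults: 4

Answer: 4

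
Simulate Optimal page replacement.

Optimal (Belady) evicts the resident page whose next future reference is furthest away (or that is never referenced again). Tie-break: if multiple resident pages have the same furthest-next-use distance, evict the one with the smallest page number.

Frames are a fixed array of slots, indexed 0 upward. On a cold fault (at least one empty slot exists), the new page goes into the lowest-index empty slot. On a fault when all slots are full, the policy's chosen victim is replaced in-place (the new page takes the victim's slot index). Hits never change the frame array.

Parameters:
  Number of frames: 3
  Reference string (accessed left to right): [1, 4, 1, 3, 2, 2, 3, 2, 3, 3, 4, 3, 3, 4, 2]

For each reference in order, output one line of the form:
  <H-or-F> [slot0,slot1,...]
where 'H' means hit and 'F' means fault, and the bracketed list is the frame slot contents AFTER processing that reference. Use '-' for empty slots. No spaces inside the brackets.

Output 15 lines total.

F [1,-,-]
F [1,4,-]
H [1,4,-]
F [1,4,3]
F [2,4,3]
H [2,4,3]
H [2,4,3]
H [2,4,3]
H [2,4,3]
H [2,4,3]
H [2,4,3]
H [2,4,3]
H [2,4,3]
H [2,4,3]
H [2,4,3]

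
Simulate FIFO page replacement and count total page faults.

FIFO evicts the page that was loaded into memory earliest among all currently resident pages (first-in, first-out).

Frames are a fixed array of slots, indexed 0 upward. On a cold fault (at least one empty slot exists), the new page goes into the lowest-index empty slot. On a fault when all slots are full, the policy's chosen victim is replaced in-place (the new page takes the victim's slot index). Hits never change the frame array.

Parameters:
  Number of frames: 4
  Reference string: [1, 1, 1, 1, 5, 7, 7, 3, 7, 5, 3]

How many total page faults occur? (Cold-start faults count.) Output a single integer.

Answer: 4

Derivation:
Step 0: ref 1 → FAULT, frames=[1,-,-,-]
Step 1: ref 1 → HIT, frames=[1,-,-,-]
Step 2: ref 1 → HIT, frames=[1,-,-,-]
Step 3: ref 1 → HIT, frames=[1,-,-,-]
Step 4: ref 5 → FAULT, frames=[1,5,-,-]
Step 5: ref 7 → FAULT, frames=[1,5,7,-]
Step 6: ref 7 → HIT, frames=[1,5,7,-]
Step 7: ref 3 → FAULT, frames=[1,5,7,3]
Step 8: ref 7 → HIT, frames=[1,5,7,3]
Step 9: ref 5 → HIT, frames=[1,5,7,3]
Step 10: ref 3 → HIT, frames=[1,5,7,3]
Total faults: 4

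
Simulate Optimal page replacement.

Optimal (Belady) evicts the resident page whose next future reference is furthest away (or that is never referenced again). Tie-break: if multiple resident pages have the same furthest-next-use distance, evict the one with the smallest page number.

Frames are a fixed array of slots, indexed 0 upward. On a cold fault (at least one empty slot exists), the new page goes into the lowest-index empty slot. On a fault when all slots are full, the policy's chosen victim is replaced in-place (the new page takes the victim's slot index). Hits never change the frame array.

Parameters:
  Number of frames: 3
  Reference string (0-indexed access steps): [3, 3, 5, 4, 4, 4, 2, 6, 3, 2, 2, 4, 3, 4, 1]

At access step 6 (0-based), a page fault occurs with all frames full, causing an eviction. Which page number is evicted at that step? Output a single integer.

Step 0: ref 3 -> FAULT, frames=[3,-,-]
Step 1: ref 3 -> HIT, frames=[3,-,-]
Step 2: ref 5 -> FAULT, frames=[3,5,-]
Step 3: ref 4 -> FAULT, frames=[3,5,4]
Step 4: ref 4 -> HIT, frames=[3,5,4]
Step 5: ref 4 -> HIT, frames=[3,5,4]
Step 6: ref 2 -> FAULT, evict 5, frames=[3,2,4]
At step 6: evicted page 5

Answer: 5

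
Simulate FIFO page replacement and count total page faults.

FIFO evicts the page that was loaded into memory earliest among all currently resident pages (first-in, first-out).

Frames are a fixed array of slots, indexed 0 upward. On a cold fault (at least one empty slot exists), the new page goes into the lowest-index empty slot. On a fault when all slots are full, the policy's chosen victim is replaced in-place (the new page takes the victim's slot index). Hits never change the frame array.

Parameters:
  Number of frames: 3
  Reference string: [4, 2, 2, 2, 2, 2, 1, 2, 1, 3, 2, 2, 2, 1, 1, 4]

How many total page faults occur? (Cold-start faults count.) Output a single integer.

Step 0: ref 4 → FAULT, frames=[4,-,-]
Step 1: ref 2 → FAULT, frames=[4,2,-]
Step 2: ref 2 → HIT, frames=[4,2,-]
Step 3: ref 2 → HIT, frames=[4,2,-]
Step 4: ref 2 → HIT, frames=[4,2,-]
Step 5: ref 2 → HIT, frames=[4,2,-]
Step 6: ref 1 → FAULT, frames=[4,2,1]
Step 7: ref 2 → HIT, frames=[4,2,1]
Step 8: ref 1 → HIT, frames=[4,2,1]
Step 9: ref 3 → FAULT (evict 4), frames=[3,2,1]
Step 10: ref 2 → HIT, frames=[3,2,1]
Step 11: ref 2 → HIT, frames=[3,2,1]
Step 12: ref 2 → HIT, frames=[3,2,1]
Step 13: ref 1 → HIT, frames=[3,2,1]
Step 14: ref 1 → HIT, frames=[3,2,1]
Step 15: ref 4 → FAULT (evict 2), frames=[3,4,1]
Total faults: 5

Answer: 5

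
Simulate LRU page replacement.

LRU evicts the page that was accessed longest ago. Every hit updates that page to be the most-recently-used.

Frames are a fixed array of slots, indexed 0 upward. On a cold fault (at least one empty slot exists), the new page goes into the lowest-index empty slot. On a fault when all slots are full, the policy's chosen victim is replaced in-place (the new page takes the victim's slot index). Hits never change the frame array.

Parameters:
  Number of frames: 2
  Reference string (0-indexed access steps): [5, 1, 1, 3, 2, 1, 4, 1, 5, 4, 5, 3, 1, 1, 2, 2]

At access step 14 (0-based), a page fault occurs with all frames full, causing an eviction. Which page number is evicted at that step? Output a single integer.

Answer: 3

Derivation:
Step 0: ref 5 -> FAULT, frames=[5,-]
Step 1: ref 1 -> FAULT, frames=[5,1]
Step 2: ref 1 -> HIT, frames=[5,1]
Step 3: ref 3 -> FAULT, evict 5, frames=[3,1]
Step 4: ref 2 -> FAULT, evict 1, frames=[3,2]
Step 5: ref 1 -> FAULT, evict 3, frames=[1,2]
Step 6: ref 4 -> FAULT, evict 2, frames=[1,4]
Step 7: ref 1 -> HIT, frames=[1,4]
Step 8: ref 5 -> FAULT, evict 4, frames=[1,5]
Step 9: ref 4 -> FAULT, evict 1, frames=[4,5]
Step 10: ref 5 -> HIT, frames=[4,5]
Step 11: ref 3 -> FAULT, evict 4, frames=[3,5]
Step 12: ref 1 -> FAULT, evict 5, frames=[3,1]
Step 13: ref 1 -> HIT, frames=[3,1]
Step 14: ref 2 -> FAULT, evict 3, frames=[2,1]
At step 14: evicted page 3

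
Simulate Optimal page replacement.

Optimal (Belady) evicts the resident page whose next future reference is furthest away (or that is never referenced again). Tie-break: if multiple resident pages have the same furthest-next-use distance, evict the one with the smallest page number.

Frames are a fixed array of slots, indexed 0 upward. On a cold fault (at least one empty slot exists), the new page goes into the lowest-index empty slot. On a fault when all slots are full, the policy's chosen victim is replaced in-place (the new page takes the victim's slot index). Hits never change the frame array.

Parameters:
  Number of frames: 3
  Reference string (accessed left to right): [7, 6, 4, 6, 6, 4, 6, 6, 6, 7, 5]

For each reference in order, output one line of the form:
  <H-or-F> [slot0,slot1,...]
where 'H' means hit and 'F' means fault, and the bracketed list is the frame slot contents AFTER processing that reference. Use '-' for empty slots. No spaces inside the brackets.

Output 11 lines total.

F [7,-,-]
F [7,6,-]
F [7,6,4]
H [7,6,4]
H [7,6,4]
H [7,6,4]
H [7,6,4]
H [7,6,4]
H [7,6,4]
H [7,6,4]
F [7,6,5]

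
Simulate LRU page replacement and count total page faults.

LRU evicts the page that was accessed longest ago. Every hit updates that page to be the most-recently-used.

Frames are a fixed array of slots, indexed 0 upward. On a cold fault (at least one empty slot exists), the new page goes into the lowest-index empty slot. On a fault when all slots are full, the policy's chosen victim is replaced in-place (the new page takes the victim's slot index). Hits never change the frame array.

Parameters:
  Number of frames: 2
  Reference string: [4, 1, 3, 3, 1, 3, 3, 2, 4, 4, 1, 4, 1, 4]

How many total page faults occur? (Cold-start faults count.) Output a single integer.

Step 0: ref 4 → FAULT, frames=[4,-]
Step 1: ref 1 → FAULT, frames=[4,1]
Step 2: ref 3 → FAULT (evict 4), frames=[3,1]
Step 3: ref 3 → HIT, frames=[3,1]
Step 4: ref 1 → HIT, frames=[3,1]
Step 5: ref 3 → HIT, frames=[3,1]
Step 6: ref 3 → HIT, frames=[3,1]
Step 7: ref 2 → FAULT (evict 1), frames=[3,2]
Step 8: ref 4 → FAULT (evict 3), frames=[4,2]
Step 9: ref 4 → HIT, frames=[4,2]
Step 10: ref 1 → FAULT (evict 2), frames=[4,1]
Step 11: ref 4 → HIT, frames=[4,1]
Step 12: ref 1 → HIT, frames=[4,1]
Step 13: ref 4 → HIT, frames=[4,1]
Total faults: 6

Answer: 6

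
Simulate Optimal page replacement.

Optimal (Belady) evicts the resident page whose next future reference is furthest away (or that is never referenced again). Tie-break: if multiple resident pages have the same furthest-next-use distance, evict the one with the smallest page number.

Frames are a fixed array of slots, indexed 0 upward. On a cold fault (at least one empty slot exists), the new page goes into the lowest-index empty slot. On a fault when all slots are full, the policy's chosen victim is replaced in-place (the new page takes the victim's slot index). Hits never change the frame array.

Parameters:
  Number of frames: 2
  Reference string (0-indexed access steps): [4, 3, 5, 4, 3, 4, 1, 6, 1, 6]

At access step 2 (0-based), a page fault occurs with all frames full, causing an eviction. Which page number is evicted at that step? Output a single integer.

Answer: 3

Derivation:
Step 0: ref 4 -> FAULT, frames=[4,-]
Step 1: ref 3 -> FAULT, frames=[4,3]
Step 2: ref 5 -> FAULT, evict 3, frames=[4,5]
At step 2: evicted page 3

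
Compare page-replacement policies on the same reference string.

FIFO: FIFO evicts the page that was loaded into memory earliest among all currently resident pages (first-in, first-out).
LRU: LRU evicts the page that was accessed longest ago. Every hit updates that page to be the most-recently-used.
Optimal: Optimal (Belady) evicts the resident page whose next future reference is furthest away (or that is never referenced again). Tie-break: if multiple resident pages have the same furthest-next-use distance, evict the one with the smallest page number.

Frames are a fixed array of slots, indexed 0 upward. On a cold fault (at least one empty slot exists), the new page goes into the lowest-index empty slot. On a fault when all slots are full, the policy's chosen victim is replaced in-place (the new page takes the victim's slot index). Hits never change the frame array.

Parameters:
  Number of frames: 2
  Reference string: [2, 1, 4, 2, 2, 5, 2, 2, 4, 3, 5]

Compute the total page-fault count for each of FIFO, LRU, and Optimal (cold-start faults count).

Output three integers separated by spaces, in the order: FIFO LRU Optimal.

--- FIFO ---
  step 0: ref 2 -> FAULT, frames=[2,-] (faults so far: 1)
  step 1: ref 1 -> FAULT, frames=[2,1] (faults so far: 2)
  step 2: ref 4 -> FAULT, evict 2, frames=[4,1] (faults so far: 3)
  step 3: ref 2 -> FAULT, evict 1, frames=[4,2] (faults so far: 4)
  step 4: ref 2 -> HIT, frames=[4,2] (faults so far: 4)
  step 5: ref 5 -> FAULT, evict 4, frames=[5,2] (faults so far: 5)
  step 6: ref 2 -> HIT, frames=[5,2] (faults so far: 5)
  step 7: ref 2 -> HIT, frames=[5,2] (faults so far: 5)
  step 8: ref 4 -> FAULT, evict 2, frames=[5,4] (faults so far: 6)
  step 9: ref 3 -> FAULT, evict 5, frames=[3,4] (faults so far: 7)
  step 10: ref 5 -> FAULT, evict 4, frames=[3,5] (faults so far: 8)
  FIFO total faults: 8
--- LRU ---
  step 0: ref 2 -> FAULT, frames=[2,-] (faults so far: 1)
  step 1: ref 1 -> FAULT, frames=[2,1] (faults so far: 2)
  step 2: ref 4 -> FAULT, evict 2, frames=[4,1] (faults so far: 3)
  step 3: ref 2 -> FAULT, evict 1, frames=[4,2] (faults so far: 4)
  step 4: ref 2 -> HIT, frames=[4,2] (faults so far: 4)
  step 5: ref 5 -> FAULT, evict 4, frames=[5,2] (faults so far: 5)
  step 6: ref 2 -> HIT, frames=[5,2] (faults so far: 5)
  step 7: ref 2 -> HIT, frames=[5,2] (faults so far: 5)
  step 8: ref 4 -> FAULT, evict 5, frames=[4,2] (faults so far: 6)
  step 9: ref 3 -> FAULT, evict 2, frames=[4,3] (faults so far: 7)
  step 10: ref 5 -> FAULT, evict 4, frames=[5,3] (faults so far: 8)
  LRU total faults: 8
--- Optimal ---
  step 0: ref 2 -> FAULT, frames=[2,-] (faults so far: 1)
  step 1: ref 1 -> FAULT, frames=[2,1] (faults so far: 2)
  step 2: ref 4 -> FAULT, evict 1, frames=[2,4] (faults so far: 3)
  step 3: ref 2 -> HIT, frames=[2,4] (faults so far: 3)
  step 4: ref 2 -> HIT, frames=[2,4] (faults so far: 3)
  step 5: ref 5 -> FAULT, evict 4, frames=[2,5] (faults so far: 4)
  step 6: ref 2 -> HIT, frames=[2,5] (faults so far: 4)
  step 7: ref 2 -> HIT, frames=[2,5] (faults so far: 4)
  step 8: ref 4 -> FAULT, evict 2, frames=[4,5] (faults so far: 5)
  step 9: ref 3 -> FAULT, evict 4, frames=[3,5] (faults so far: 6)
  step 10: ref 5 -> HIT, frames=[3,5] (faults so far: 6)
  Optimal total faults: 6

Answer: 8 8 6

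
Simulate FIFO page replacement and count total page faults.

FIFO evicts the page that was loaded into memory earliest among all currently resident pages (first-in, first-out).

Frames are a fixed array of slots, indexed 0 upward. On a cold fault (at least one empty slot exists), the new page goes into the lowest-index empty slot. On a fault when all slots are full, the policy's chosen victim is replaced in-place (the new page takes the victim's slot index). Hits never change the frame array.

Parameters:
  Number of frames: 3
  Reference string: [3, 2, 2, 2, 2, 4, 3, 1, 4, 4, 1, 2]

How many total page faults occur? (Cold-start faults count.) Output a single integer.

Answer: 4

Derivation:
Step 0: ref 3 → FAULT, frames=[3,-,-]
Step 1: ref 2 → FAULT, frames=[3,2,-]
Step 2: ref 2 → HIT, frames=[3,2,-]
Step 3: ref 2 → HIT, frames=[3,2,-]
Step 4: ref 2 → HIT, frames=[3,2,-]
Step 5: ref 4 → FAULT, frames=[3,2,4]
Step 6: ref 3 → HIT, frames=[3,2,4]
Step 7: ref 1 → FAULT (evict 3), frames=[1,2,4]
Step 8: ref 4 → HIT, frames=[1,2,4]
Step 9: ref 4 → HIT, frames=[1,2,4]
Step 10: ref 1 → HIT, frames=[1,2,4]
Step 11: ref 2 → HIT, frames=[1,2,4]
Total faults: 4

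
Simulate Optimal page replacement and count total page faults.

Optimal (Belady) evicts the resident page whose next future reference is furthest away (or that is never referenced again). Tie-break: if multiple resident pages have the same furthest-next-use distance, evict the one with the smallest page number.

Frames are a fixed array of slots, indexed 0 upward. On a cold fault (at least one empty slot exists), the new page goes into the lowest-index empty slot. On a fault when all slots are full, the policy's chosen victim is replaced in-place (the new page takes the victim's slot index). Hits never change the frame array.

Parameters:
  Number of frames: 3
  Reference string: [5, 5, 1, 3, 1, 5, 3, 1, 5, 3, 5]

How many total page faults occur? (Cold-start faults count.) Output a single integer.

Step 0: ref 5 → FAULT, frames=[5,-,-]
Step 1: ref 5 → HIT, frames=[5,-,-]
Step 2: ref 1 → FAULT, frames=[5,1,-]
Step 3: ref 3 → FAULT, frames=[5,1,3]
Step 4: ref 1 → HIT, frames=[5,1,3]
Step 5: ref 5 → HIT, frames=[5,1,3]
Step 6: ref 3 → HIT, frames=[5,1,3]
Step 7: ref 1 → HIT, frames=[5,1,3]
Step 8: ref 5 → HIT, frames=[5,1,3]
Step 9: ref 3 → HIT, frames=[5,1,3]
Step 10: ref 5 → HIT, frames=[5,1,3]
Total faults: 3

Answer: 3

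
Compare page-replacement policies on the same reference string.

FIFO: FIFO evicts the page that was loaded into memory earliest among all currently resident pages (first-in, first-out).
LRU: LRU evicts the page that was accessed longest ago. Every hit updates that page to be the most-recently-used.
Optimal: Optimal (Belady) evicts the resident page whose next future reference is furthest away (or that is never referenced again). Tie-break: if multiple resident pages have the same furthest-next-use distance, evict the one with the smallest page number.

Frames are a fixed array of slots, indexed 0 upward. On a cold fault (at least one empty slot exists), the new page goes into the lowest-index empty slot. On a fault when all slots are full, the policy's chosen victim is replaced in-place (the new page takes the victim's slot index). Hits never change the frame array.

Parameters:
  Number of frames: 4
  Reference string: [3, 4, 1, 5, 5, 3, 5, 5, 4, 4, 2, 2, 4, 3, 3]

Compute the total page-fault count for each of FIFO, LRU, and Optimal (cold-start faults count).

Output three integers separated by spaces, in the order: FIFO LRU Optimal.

--- FIFO ---
  step 0: ref 3 -> FAULT, frames=[3,-,-,-] (faults so far: 1)
  step 1: ref 4 -> FAULT, frames=[3,4,-,-] (faults so far: 2)
  step 2: ref 1 -> FAULT, frames=[3,4,1,-] (faults so far: 3)
  step 3: ref 5 -> FAULT, frames=[3,4,1,5] (faults so far: 4)
  step 4: ref 5 -> HIT, frames=[3,4,1,5] (faults so far: 4)
  step 5: ref 3 -> HIT, frames=[3,4,1,5] (faults so far: 4)
  step 6: ref 5 -> HIT, frames=[3,4,1,5] (faults so far: 4)
  step 7: ref 5 -> HIT, frames=[3,4,1,5] (faults so far: 4)
  step 8: ref 4 -> HIT, frames=[3,4,1,5] (faults so far: 4)
  step 9: ref 4 -> HIT, frames=[3,4,1,5] (faults so far: 4)
  step 10: ref 2 -> FAULT, evict 3, frames=[2,4,1,5] (faults so far: 5)
  step 11: ref 2 -> HIT, frames=[2,4,1,5] (faults so far: 5)
  step 12: ref 4 -> HIT, frames=[2,4,1,5] (faults so far: 5)
  step 13: ref 3 -> FAULT, evict 4, frames=[2,3,1,5] (faults so far: 6)
  step 14: ref 3 -> HIT, frames=[2,3,1,5] (faults so far: 6)
  FIFO total faults: 6
--- LRU ---
  step 0: ref 3 -> FAULT, frames=[3,-,-,-] (faults so far: 1)
  step 1: ref 4 -> FAULT, frames=[3,4,-,-] (faults so far: 2)
  step 2: ref 1 -> FAULT, frames=[3,4,1,-] (faults so far: 3)
  step 3: ref 5 -> FAULT, frames=[3,4,1,5] (faults so far: 4)
  step 4: ref 5 -> HIT, frames=[3,4,1,5] (faults so far: 4)
  step 5: ref 3 -> HIT, frames=[3,4,1,5] (faults so far: 4)
  step 6: ref 5 -> HIT, frames=[3,4,1,5] (faults so far: 4)
  step 7: ref 5 -> HIT, frames=[3,4,1,5] (faults so far: 4)
  step 8: ref 4 -> HIT, frames=[3,4,1,5] (faults so far: 4)
  step 9: ref 4 -> HIT, frames=[3,4,1,5] (faults so far: 4)
  step 10: ref 2 -> FAULT, evict 1, frames=[3,4,2,5] (faults so far: 5)
  step 11: ref 2 -> HIT, frames=[3,4,2,5] (faults so far: 5)
  step 12: ref 4 -> HIT, frames=[3,4,2,5] (faults so far: 5)
  step 13: ref 3 -> HIT, frames=[3,4,2,5] (faults so far: 5)
  step 14: ref 3 -> HIT, frames=[3,4,2,5] (faults so far: 5)
  LRU total faults: 5
--- Optimal ---
  step 0: ref 3 -> FAULT, frames=[3,-,-,-] (faults so far: 1)
  step 1: ref 4 -> FAULT, frames=[3,4,-,-] (faults so far: 2)
  step 2: ref 1 -> FAULT, frames=[3,4,1,-] (faults so far: 3)
  step 3: ref 5 -> FAULT, frames=[3,4,1,5] (faults so far: 4)
  step 4: ref 5 -> HIT, frames=[3,4,1,5] (faults so far: 4)
  step 5: ref 3 -> HIT, frames=[3,4,1,5] (faults so far: 4)
  step 6: ref 5 -> HIT, frames=[3,4,1,5] (faults so far: 4)
  step 7: ref 5 -> HIT, frames=[3,4,1,5] (faults so far: 4)
  step 8: ref 4 -> HIT, frames=[3,4,1,5] (faults so far: 4)
  step 9: ref 4 -> HIT, frames=[3,4,1,5] (faults so far: 4)
  step 10: ref 2 -> FAULT, evict 1, frames=[3,4,2,5] (faults so far: 5)
  step 11: ref 2 -> HIT, frames=[3,4,2,5] (faults so far: 5)
  step 12: ref 4 -> HIT, frames=[3,4,2,5] (faults so far: 5)
  step 13: ref 3 -> HIT, frames=[3,4,2,5] (faults so far: 5)
  step 14: ref 3 -> HIT, frames=[3,4,2,5] (faults so far: 5)
  Optimal total faults: 5

Answer: 6 5 5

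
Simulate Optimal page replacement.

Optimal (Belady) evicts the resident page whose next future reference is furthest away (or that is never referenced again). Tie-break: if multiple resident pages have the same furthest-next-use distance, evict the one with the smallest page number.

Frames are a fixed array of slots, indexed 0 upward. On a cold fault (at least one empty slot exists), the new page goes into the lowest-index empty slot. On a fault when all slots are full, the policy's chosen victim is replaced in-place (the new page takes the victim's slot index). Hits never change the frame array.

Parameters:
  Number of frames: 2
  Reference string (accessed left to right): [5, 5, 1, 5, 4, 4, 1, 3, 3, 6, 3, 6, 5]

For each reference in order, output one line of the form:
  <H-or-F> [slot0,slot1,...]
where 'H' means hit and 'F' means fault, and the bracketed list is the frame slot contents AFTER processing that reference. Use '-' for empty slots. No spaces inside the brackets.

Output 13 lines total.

F [5,-]
H [5,-]
F [5,1]
H [5,1]
F [4,1]
H [4,1]
H [4,1]
F [4,3]
H [4,3]
F [6,3]
H [6,3]
H [6,3]
F [6,5]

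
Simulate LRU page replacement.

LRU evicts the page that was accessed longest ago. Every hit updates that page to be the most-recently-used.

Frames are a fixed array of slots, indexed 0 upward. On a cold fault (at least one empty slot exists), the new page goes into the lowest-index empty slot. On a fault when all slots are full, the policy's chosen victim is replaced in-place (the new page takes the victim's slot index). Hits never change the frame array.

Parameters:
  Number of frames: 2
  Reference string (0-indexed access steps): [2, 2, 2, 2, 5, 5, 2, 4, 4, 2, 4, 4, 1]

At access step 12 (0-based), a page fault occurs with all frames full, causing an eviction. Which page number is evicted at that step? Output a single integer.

Answer: 2

Derivation:
Step 0: ref 2 -> FAULT, frames=[2,-]
Step 1: ref 2 -> HIT, frames=[2,-]
Step 2: ref 2 -> HIT, frames=[2,-]
Step 3: ref 2 -> HIT, frames=[2,-]
Step 4: ref 5 -> FAULT, frames=[2,5]
Step 5: ref 5 -> HIT, frames=[2,5]
Step 6: ref 2 -> HIT, frames=[2,5]
Step 7: ref 4 -> FAULT, evict 5, frames=[2,4]
Step 8: ref 4 -> HIT, frames=[2,4]
Step 9: ref 2 -> HIT, frames=[2,4]
Step 10: ref 4 -> HIT, frames=[2,4]
Step 11: ref 4 -> HIT, frames=[2,4]
Step 12: ref 1 -> FAULT, evict 2, frames=[1,4]
At step 12: evicted page 2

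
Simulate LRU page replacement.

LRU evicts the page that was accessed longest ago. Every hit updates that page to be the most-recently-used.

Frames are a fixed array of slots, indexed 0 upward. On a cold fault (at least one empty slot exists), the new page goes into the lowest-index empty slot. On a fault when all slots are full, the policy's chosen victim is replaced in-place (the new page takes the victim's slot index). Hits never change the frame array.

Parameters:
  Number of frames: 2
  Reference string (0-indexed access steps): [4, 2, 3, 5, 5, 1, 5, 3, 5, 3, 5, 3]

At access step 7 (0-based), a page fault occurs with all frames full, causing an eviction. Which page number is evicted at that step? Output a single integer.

Step 0: ref 4 -> FAULT, frames=[4,-]
Step 1: ref 2 -> FAULT, frames=[4,2]
Step 2: ref 3 -> FAULT, evict 4, frames=[3,2]
Step 3: ref 5 -> FAULT, evict 2, frames=[3,5]
Step 4: ref 5 -> HIT, frames=[3,5]
Step 5: ref 1 -> FAULT, evict 3, frames=[1,5]
Step 6: ref 5 -> HIT, frames=[1,5]
Step 7: ref 3 -> FAULT, evict 1, frames=[3,5]
At step 7: evicted page 1

Answer: 1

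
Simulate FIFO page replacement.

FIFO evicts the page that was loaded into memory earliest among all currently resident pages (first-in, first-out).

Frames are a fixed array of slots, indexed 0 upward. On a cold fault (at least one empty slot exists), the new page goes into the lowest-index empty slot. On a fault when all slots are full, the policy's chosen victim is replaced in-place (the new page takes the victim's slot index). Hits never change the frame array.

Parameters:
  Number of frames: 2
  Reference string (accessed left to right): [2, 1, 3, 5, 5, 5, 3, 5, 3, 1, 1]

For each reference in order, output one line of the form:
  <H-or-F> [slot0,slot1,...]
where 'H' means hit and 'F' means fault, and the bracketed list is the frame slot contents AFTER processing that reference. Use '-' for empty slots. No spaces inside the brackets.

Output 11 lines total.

F [2,-]
F [2,1]
F [3,1]
F [3,5]
H [3,5]
H [3,5]
H [3,5]
H [3,5]
H [3,5]
F [1,5]
H [1,5]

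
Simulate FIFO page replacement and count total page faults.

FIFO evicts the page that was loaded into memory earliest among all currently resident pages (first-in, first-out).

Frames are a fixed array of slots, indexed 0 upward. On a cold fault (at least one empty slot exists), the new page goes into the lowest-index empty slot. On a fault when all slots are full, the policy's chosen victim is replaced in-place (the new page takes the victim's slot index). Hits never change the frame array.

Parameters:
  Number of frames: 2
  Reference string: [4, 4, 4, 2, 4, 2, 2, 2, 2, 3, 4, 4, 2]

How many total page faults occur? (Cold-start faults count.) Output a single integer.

Answer: 5

Derivation:
Step 0: ref 4 → FAULT, frames=[4,-]
Step 1: ref 4 → HIT, frames=[4,-]
Step 2: ref 4 → HIT, frames=[4,-]
Step 3: ref 2 → FAULT, frames=[4,2]
Step 4: ref 4 → HIT, frames=[4,2]
Step 5: ref 2 → HIT, frames=[4,2]
Step 6: ref 2 → HIT, frames=[4,2]
Step 7: ref 2 → HIT, frames=[4,2]
Step 8: ref 2 → HIT, frames=[4,2]
Step 9: ref 3 → FAULT (evict 4), frames=[3,2]
Step 10: ref 4 → FAULT (evict 2), frames=[3,4]
Step 11: ref 4 → HIT, frames=[3,4]
Step 12: ref 2 → FAULT (evict 3), frames=[2,4]
Total faults: 5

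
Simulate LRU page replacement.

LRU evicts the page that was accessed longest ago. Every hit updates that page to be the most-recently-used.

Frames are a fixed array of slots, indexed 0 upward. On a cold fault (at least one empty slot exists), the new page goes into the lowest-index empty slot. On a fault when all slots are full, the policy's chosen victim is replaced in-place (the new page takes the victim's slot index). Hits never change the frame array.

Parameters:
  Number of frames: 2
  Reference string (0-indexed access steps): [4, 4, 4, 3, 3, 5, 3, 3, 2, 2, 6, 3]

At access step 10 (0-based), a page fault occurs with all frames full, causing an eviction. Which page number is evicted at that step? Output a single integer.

Answer: 3

Derivation:
Step 0: ref 4 -> FAULT, frames=[4,-]
Step 1: ref 4 -> HIT, frames=[4,-]
Step 2: ref 4 -> HIT, frames=[4,-]
Step 3: ref 3 -> FAULT, frames=[4,3]
Step 4: ref 3 -> HIT, frames=[4,3]
Step 5: ref 5 -> FAULT, evict 4, frames=[5,3]
Step 6: ref 3 -> HIT, frames=[5,3]
Step 7: ref 3 -> HIT, frames=[5,3]
Step 8: ref 2 -> FAULT, evict 5, frames=[2,3]
Step 9: ref 2 -> HIT, frames=[2,3]
Step 10: ref 6 -> FAULT, evict 3, frames=[2,6]
At step 10: evicted page 3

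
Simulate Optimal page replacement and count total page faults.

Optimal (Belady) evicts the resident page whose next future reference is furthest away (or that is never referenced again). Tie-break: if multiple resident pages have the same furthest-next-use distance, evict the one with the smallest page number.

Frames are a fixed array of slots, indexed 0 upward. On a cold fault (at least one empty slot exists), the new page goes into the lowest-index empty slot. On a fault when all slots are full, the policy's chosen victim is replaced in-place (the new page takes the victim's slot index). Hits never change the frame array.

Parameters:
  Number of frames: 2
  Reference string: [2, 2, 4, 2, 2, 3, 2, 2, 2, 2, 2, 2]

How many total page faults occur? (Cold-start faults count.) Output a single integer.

Step 0: ref 2 → FAULT, frames=[2,-]
Step 1: ref 2 → HIT, frames=[2,-]
Step 2: ref 4 → FAULT, frames=[2,4]
Step 3: ref 2 → HIT, frames=[2,4]
Step 4: ref 2 → HIT, frames=[2,4]
Step 5: ref 3 → FAULT (evict 4), frames=[2,3]
Step 6: ref 2 → HIT, frames=[2,3]
Step 7: ref 2 → HIT, frames=[2,3]
Step 8: ref 2 → HIT, frames=[2,3]
Step 9: ref 2 → HIT, frames=[2,3]
Step 10: ref 2 → HIT, frames=[2,3]
Step 11: ref 2 → HIT, frames=[2,3]
Total faults: 3

Answer: 3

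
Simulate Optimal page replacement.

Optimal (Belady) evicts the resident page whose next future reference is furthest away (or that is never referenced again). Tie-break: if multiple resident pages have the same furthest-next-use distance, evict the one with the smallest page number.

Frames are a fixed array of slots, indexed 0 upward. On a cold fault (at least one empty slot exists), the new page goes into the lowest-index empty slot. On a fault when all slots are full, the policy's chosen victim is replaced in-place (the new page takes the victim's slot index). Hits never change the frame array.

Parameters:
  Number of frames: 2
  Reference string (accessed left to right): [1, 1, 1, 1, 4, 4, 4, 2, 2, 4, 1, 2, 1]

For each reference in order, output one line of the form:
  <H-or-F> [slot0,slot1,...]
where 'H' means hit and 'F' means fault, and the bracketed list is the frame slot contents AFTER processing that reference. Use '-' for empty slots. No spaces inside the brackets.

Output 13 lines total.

F [1,-]
H [1,-]
H [1,-]
H [1,-]
F [1,4]
H [1,4]
H [1,4]
F [2,4]
H [2,4]
H [2,4]
F [2,1]
H [2,1]
H [2,1]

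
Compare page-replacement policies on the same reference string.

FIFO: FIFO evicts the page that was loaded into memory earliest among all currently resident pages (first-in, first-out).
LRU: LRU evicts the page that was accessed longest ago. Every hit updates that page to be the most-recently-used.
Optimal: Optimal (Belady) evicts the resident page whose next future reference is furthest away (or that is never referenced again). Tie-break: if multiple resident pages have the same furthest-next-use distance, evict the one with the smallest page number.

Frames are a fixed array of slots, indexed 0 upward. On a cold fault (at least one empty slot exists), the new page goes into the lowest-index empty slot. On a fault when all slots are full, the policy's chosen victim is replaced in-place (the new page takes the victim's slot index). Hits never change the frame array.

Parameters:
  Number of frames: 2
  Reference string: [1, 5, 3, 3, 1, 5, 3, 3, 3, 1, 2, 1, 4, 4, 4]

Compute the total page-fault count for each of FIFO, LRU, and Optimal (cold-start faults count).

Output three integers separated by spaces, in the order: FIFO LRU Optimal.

--- FIFO ---
  step 0: ref 1 -> FAULT, frames=[1,-] (faults so far: 1)
  step 1: ref 5 -> FAULT, frames=[1,5] (faults so far: 2)
  step 2: ref 3 -> FAULT, evict 1, frames=[3,5] (faults so far: 3)
  step 3: ref 3 -> HIT, frames=[3,5] (faults so far: 3)
  step 4: ref 1 -> FAULT, evict 5, frames=[3,1] (faults so far: 4)
  step 5: ref 5 -> FAULT, evict 3, frames=[5,1] (faults so far: 5)
  step 6: ref 3 -> FAULT, evict 1, frames=[5,3] (faults so far: 6)
  step 7: ref 3 -> HIT, frames=[5,3] (faults so far: 6)
  step 8: ref 3 -> HIT, frames=[5,3] (faults so far: 6)
  step 9: ref 1 -> FAULT, evict 5, frames=[1,3] (faults so far: 7)
  step 10: ref 2 -> FAULT, evict 3, frames=[1,2] (faults so far: 8)
  step 11: ref 1 -> HIT, frames=[1,2] (faults so far: 8)
  step 12: ref 4 -> FAULT, evict 1, frames=[4,2] (faults so far: 9)
  step 13: ref 4 -> HIT, frames=[4,2] (faults so far: 9)
  step 14: ref 4 -> HIT, frames=[4,2] (faults so far: 9)
  FIFO total faults: 9
--- LRU ---
  step 0: ref 1 -> FAULT, frames=[1,-] (faults so far: 1)
  step 1: ref 5 -> FAULT, frames=[1,5] (faults so far: 2)
  step 2: ref 3 -> FAULT, evict 1, frames=[3,5] (faults so far: 3)
  step 3: ref 3 -> HIT, frames=[3,5] (faults so far: 3)
  step 4: ref 1 -> FAULT, evict 5, frames=[3,1] (faults so far: 4)
  step 5: ref 5 -> FAULT, evict 3, frames=[5,1] (faults so far: 5)
  step 6: ref 3 -> FAULT, evict 1, frames=[5,3] (faults so far: 6)
  step 7: ref 3 -> HIT, frames=[5,3] (faults so far: 6)
  step 8: ref 3 -> HIT, frames=[5,3] (faults so far: 6)
  step 9: ref 1 -> FAULT, evict 5, frames=[1,3] (faults so far: 7)
  step 10: ref 2 -> FAULT, evict 3, frames=[1,2] (faults so far: 8)
  step 11: ref 1 -> HIT, frames=[1,2] (faults so far: 8)
  step 12: ref 4 -> FAULT, evict 2, frames=[1,4] (faults so far: 9)
  step 13: ref 4 -> HIT, frames=[1,4] (faults so far: 9)
  step 14: ref 4 -> HIT, frames=[1,4] (faults so far: 9)
  LRU total faults: 9
--- Optimal ---
  step 0: ref 1 -> FAULT, frames=[1,-] (faults so far: 1)
  step 1: ref 5 -> FAULT, frames=[1,5] (faults so far: 2)
  step 2: ref 3 -> FAULT, evict 5, frames=[1,3] (faults so far: 3)
  step 3: ref 3 -> HIT, frames=[1,3] (faults so far: 3)
  step 4: ref 1 -> HIT, frames=[1,3] (faults so far: 3)
  step 5: ref 5 -> FAULT, evict 1, frames=[5,3] (faults so far: 4)
  step 6: ref 3 -> HIT, frames=[5,3] (faults so far: 4)
  step 7: ref 3 -> HIT, frames=[5,3] (faults so far: 4)
  step 8: ref 3 -> HIT, frames=[5,3] (faults so far: 4)
  step 9: ref 1 -> FAULT, evict 3, frames=[5,1] (faults so far: 5)
  step 10: ref 2 -> FAULT, evict 5, frames=[2,1] (faults so far: 6)
  step 11: ref 1 -> HIT, frames=[2,1] (faults so far: 6)
  step 12: ref 4 -> FAULT, evict 1, frames=[2,4] (faults so far: 7)
  step 13: ref 4 -> HIT, frames=[2,4] (faults so far: 7)
  step 14: ref 4 -> HIT, frames=[2,4] (faults so far: 7)
  Optimal total faults: 7

Answer: 9 9 7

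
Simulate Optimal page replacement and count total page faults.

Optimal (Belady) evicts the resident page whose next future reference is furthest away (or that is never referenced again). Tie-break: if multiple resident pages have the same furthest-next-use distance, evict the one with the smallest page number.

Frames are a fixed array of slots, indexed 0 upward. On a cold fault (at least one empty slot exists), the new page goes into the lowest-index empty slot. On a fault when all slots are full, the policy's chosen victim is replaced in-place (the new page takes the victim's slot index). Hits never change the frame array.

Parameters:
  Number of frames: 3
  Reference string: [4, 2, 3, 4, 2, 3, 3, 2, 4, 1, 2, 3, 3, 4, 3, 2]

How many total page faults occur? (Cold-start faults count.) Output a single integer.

Step 0: ref 4 → FAULT, frames=[4,-,-]
Step 1: ref 2 → FAULT, frames=[4,2,-]
Step 2: ref 3 → FAULT, frames=[4,2,3]
Step 3: ref 4 → HIT, frames=[4,2,3]
Step 4: ref 2 → HIT, frames=[4,2,3]
Step 5: ref 3 → HIT, frames=[4,2,3]
Step 6: ref 3 → HIT, frames=[4,2,3]
Step 7: ref 2 → HIT, frames=[4,2,3]
Step 8: ref 4 → HIT, frames=[4,2,3]
Step 9: ref 1 → FAULT (evict 4), frames=[1,2,3]
Step 10: ref 2 → HIT, frames=[1,2,3]
Step 11: ref 3 → HIT, frames=[1,2,3]
Step 12: ref 3 → HIT, frames=[1,2,3]
Step 13: ref 4 → FAULT (evict 1), frames=[4,2,3]
Step 14: ref 3 → HIT, frames=[4,2,3]
Step 15: ref 2 → HIT, frames=[4,2,3]
Total faults: 5

Answer: 5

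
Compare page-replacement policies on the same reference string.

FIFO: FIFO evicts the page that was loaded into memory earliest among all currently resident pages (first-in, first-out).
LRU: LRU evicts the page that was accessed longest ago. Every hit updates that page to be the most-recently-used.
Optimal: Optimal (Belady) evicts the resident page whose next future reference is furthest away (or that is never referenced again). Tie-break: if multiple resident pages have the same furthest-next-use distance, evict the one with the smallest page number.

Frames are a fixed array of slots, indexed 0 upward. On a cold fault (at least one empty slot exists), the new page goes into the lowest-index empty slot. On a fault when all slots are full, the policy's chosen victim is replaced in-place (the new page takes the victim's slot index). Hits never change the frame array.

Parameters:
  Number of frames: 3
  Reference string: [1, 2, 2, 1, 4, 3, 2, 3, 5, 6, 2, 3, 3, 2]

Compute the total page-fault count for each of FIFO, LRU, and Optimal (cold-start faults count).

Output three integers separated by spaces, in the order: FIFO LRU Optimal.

Answer: 8 9 6

Derivation:
--- FIFO ---
  step 0: ref 1 -> FAULT, frames=[1,-,-] (faults so far: 1)
  step 1: ref 2 -> FAULT, frames=[1,2,-] (faults so far: 2)
  step 2: ref 2 -> HIT, frames=[1,2,-] (faults so far: 2)
  step 3: ref 1 -> HIT, frames=[1,2,-] (faults so far: 2)
  step 4: ref 4 -> FAULT, frames=[1,2,4] (faults so far: 3)
  step 5: ref 3 -> FAULT, evict 1, frames=[3,2,4] (faults so far: 4)
  step 6: ref 2 -> HIT, frames=[3,2,4] (faults so far: 4)
  step 7: ref 3 -> HIT, frames=[3,2,4] (faults so far: 4)
  step 8: ref 5 -> FAULT, evict 2, frames=[3,5,4] (faults so far: 5)
  step 9: ref 6 -> FAULT, evict 4, frames=[3,5,6] (faults so far: 6)
  step 10: ref 2 -> FAULT, evict 3, frames=[2,5,6] (faults so far: 7)
  step 11: ref 3 -> FAULT, evict 5, frames=[2,3,6] (faults so far: 8)
  step 12: ref 3 -> HIT, frames=[2,3,6] (faults so far: 8)
  step 13: ref 2 -> HIT, frames=[2,3,6] (faults so far: 8)
  FIFO total faults: 8
--- LRU ---
  step 0: ref 1 -> FAULT, frames=[1,-,-] (faults so far: 1)
  step 1: ref 2 -> FAULT, frames=[1,2,-] (faults so far: 2)
  step 2: ref 2 -> HIT, frames=[1,2,-] (faults so far: 2)
  step 3: ref 1 -> HIT, frames=[1,2,-] (faults so far: 2)
  step 4: ref 4 -> FAULT, frames=[1,2,4] (faults so far: 3)
  step 5: ref 3 -> FAULT, evict 2, frames=[1,3,4] (faults so far: 4)
  step 6: ref 2 -> FAULT, evict 1, frames=[2,3,4] (faults so far: 5)
  step 7: ref 3 -> HIT, frames=[2,3,4] (faults so far: 5)
  step 8: ref 5 -> FAULT, evict 4, frames=[2,3,5] (faults so far: 6)
  step 9: ref 6 -> FAULT, evict 2, frames=[6,3,5] (faults so far: 7)
  step 10: ref 2 -> FAULT, evict 3, frames=[6,2,5] (faults so far: 8)
  step 11: ref 3 -> FAULT, evict 5, frames=[6,2,3] (faults so far: 9)
  step 12: ref 3 -> HIT, frames=[6,2,3] (faults so far: 9)
  step 13: ref 2 -> HIT, frames=[6,2,3] (faults so far: 9)
  LRU total faults: 9
--- Optimal ---
  step 0: ref 1 -> FAULT, frames=[1,-,-] (faults so far: 1)
  step 1: ref 2 -> FAULT, frames=[1,2,-] (faults so far: 2)
  step 2: ref 2 -> HIT, frames=[1,2,-] (faults so far: 2)
  step 3: ref 1 -> HIT, frames=[1,2,-] (faults so far: 2)
  step 4: ref 4 -> FAULT, frames=[1,2,4] (faults so far: 3)
  step 5: ref 3 -> FAULT, evict 1, frames=[3,2,4] (faults so far: 4)
  step 6: ref 2 -> HIT, frames=[3,2,4] (faults so far: 4)
  step 7: ref 3 -> HIT, frames=[3,2,4] (faults so far: 4)
  step 8: ref 5 -> FAULT, evict 4, frames=[3,2,5] (faults so far: 5)
  step 9: ref 6 -> FAULT, evict 5, frames=[3,2,6] (faults so far: 6)
  step 10: ref 2 -> HIT, frames=[3,2,6] (faults so far: 6)
  step 11: ref 3 -> HIT, frames=[3,2,6] (faults so far: 6)
  step 12: ref 3 -> HIT, frames=[3,2,6] (faults so far: 6)
  step 13: ref 2 -> HIT, frames=[3,2,6] (faults so far: 6)
  Optimal total faults: 6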